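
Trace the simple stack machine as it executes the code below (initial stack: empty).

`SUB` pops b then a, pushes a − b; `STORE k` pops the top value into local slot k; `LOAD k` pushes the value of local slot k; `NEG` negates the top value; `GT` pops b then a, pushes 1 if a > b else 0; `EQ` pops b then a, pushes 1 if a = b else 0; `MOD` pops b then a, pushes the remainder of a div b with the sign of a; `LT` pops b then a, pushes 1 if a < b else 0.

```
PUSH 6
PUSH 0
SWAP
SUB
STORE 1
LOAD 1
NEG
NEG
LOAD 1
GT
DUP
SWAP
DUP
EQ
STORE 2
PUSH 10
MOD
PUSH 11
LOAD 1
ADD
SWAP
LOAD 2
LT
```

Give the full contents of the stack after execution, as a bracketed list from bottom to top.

PUSH 6   6
PUSH 0   6 0
SWAP     0 6
SUB      -6
STORE 1  (empty)
LOAD 1   -6
NEG      6
NEG      -6
LOAD 1   -6 -6
GT       0
DUP      0 0
SWAP     0 0
DUP      0 0 0
EQ       0 1
STORE 2  0
PUSH 10  0 10
MOD      0
PUSH 11  0 11
LOAD 1   0 11 -6
ADD      0 5
SWAP     5 0
LOAD 2   5 0 1
LT       5 1

[5, 1]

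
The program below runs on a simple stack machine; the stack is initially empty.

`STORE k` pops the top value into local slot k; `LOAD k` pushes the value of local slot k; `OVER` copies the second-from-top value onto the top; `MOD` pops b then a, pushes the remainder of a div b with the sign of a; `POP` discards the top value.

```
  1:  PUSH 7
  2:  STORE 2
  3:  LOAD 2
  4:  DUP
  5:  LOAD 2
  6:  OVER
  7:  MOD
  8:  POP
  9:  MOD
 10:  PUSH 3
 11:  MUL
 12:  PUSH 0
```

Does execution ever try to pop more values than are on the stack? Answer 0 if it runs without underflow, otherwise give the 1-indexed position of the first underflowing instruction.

0

PUSH 7   7
STORE 2  (empty)
LOAD 2   7
DUP      7 7
LOAD 2   7 7 7
OVER     7 7 7 7
MOD      7 7 0
POP      7 7
MOD      0
PUSH 3   0 3
MUL      0
PUSH 0   0 0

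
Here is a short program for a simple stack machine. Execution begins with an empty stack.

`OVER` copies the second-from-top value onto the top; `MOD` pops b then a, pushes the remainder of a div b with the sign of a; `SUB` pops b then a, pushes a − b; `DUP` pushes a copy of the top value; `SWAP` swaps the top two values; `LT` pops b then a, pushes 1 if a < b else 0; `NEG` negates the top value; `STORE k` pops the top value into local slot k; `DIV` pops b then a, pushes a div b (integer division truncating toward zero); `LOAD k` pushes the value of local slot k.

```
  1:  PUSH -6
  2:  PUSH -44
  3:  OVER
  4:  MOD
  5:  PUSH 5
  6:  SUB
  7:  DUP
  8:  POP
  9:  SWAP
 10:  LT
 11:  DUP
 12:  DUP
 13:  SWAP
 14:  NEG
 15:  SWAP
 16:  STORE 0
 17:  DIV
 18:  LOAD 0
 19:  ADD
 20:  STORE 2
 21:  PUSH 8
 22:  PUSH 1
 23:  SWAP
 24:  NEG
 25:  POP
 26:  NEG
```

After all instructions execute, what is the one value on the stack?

-1

PUSH -6  -> [-6]
PUSH -44 -> [-6, -44]
OVER     -> [-6, -44, -6]
MOD      -> [-6, -2]
PUSH 5   -> [-6, -2, 5]
SUB      -> [-6, -7]
DUP      -> [-6, -7, -7]
POP      -> [-6, -7]
SWAP     -> [-7, -6]
LT       -> [1]
DUP      -> [1, 1]
DUP      -> [1, 1, 1]
SWAP     -> [1, 1, 1]
NEG      -> [1, 1, -1]
SWAP     -> [1, -1, 1]
STORE 0  -> [1, -1]
DIV      -> [-1]
LOAD 0   -> [-1, 1]
ADD      -> [0]
STORE 2  -> []
PUSH 8   -> [8]
PUSH 1   -> [8, 1]
SWAP     -> [1, 8]
NEG      -> [1, -8]
POP      -> [1]
NEG      -> [-1]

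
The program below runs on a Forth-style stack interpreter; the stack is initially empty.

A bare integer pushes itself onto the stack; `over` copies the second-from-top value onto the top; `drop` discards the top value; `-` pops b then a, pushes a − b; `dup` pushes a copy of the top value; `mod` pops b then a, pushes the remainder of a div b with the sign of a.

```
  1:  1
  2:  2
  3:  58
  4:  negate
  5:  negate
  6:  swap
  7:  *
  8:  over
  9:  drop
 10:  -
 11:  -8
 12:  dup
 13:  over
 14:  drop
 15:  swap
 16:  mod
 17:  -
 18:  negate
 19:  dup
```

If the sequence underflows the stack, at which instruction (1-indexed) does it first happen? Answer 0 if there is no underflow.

0

1      → 1
2      → 1 2
58     → 1 2 58
negate → 1 2 -58
negate → 1 2 58
swap   → 1 58 2
*      → 1 116
over   → 1 116 1
drop   → 1 116
-      → -115
-8     → -115 -8
dup    → -115 -8 -8
over   → -115 -8 -8 -8
drop   → -115 -8 -8
swap   → -115 -8 -8
mod    → -115 0
-      → -115
negate → 115
dup    → 115 115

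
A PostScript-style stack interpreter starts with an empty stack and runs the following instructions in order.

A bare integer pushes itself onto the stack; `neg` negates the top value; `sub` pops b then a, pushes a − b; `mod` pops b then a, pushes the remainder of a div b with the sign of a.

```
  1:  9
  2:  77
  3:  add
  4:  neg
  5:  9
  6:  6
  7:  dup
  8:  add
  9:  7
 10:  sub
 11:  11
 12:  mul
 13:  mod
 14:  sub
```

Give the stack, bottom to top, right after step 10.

9   → 9
77  → 9 77
add → 86
neg → -86
9   → -86 9
6   → -86 9 6
dup → -86 9 6 6
add → -86 9 12
7   → -86 9 12 7
sub → -86 9 5

[-86, 9, 5]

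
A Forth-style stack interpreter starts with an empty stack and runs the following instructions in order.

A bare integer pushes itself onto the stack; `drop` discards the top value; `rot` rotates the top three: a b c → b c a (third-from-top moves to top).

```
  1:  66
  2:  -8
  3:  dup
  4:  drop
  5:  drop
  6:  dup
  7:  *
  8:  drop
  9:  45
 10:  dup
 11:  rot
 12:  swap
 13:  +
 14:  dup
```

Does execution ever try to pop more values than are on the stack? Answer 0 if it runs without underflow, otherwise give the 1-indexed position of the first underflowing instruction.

66   → [66]
-8   → [66, -8]
dup  → [66, -8, -8]
drop → [66, -8]
drop → [66]
dup  → [66, 66]
*    → [4356]
drop → []
45   → [45]
dup  → [45, 45]
rot  — needs 3 operands, stack has 2 → underflow

11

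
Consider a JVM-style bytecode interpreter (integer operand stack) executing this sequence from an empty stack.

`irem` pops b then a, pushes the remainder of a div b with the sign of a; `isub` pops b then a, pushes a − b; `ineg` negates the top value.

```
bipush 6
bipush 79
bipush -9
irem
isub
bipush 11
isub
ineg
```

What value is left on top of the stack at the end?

12

bipush 6   [6]
bipush 79  [6, 79]
bipush -9  [6, 79, -9]
irem       [6, 7]
isub       [-1]
bipush 11  [-1, 11]
isub       [-12]
ineg       [12]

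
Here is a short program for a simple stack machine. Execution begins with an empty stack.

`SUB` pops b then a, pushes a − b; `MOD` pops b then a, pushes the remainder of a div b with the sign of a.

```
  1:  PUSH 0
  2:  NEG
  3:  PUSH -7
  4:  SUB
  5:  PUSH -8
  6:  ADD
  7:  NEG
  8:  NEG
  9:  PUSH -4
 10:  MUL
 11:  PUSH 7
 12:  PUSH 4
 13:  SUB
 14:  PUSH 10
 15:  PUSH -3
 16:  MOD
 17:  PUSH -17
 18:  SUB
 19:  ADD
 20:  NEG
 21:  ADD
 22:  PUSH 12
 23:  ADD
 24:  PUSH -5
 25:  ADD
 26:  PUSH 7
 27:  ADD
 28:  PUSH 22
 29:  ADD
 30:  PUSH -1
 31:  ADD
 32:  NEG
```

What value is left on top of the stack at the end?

-18

PUSH 0   → [0]
NEG      → [0]
PUSH -7  → [0, -7]
SUB      → [7]
PUSH -8  → [7, -8]
ADD      → [-1]
NEG      → [1]
NEG      → [-1]
PUSH -4  → [-1, -4]
MUL      → [4]
PUSH 7   → [4, 7]
PUSH 4   → [4, 7, 4]
SUB      → [4, 3]
PUSH 10  → [4, 3, 10]
PUSH -3  → [4, 3, 10, -3]
MOD      → [4, 3, 1]
PUSH -17 → [4, 3, 1, -17]
SUB      → [4, 3, 18]
ADD      → [4, 21]
NEG      → [4, -21]
ADD      → [-17]
PUSH 12  → [-17, 12]
ADD      → [-5]
PUSH -5  → [-5, -5]
ADD      → [-10]
PUSH 7   → [-10, 7]
ADD      → [-3]
PUSH 22  → [-3, 22]
ADD      → [19]
PUSH -1  → [19, -1]
ADD      → [18]
NEG      → [-18]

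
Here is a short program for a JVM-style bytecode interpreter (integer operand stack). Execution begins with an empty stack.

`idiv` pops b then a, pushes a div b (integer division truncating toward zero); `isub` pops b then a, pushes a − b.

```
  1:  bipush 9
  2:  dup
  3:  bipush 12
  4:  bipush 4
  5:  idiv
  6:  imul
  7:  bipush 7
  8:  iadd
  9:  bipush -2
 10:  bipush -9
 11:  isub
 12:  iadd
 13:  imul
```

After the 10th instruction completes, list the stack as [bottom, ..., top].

bipush 9  : 9
dup       : 9 9
bipush 12 : 9 9 12
bipush 4  : 9 9 12 4
idiv      : 9 9 3
imul      : 9 27
bipush 7  : 9 27 7
iadd      : 9 34
bipush -2 : 9 34 -2
bipush -9 : 9 34 -2 -9

[9, 34, -2, -9]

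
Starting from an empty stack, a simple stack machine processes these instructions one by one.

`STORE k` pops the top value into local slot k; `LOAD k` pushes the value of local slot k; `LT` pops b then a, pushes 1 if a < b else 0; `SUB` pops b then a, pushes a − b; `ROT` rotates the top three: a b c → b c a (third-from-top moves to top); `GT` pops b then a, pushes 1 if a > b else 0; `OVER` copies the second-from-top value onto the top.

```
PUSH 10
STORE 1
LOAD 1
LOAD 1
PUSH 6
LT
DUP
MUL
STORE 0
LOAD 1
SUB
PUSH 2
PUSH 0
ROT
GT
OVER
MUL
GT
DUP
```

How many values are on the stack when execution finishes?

PUSH 10 → [10]
STORE 1 → []
LOAD 1  → [10]
LOAD 1  → [10, 10]
PUSH 6  → [10, 10, 6]
LT      → [10, 0]
DUP     → [10, 0, 0]
MUL     → [10, 0]
STORE 0 → [10]
LOAD 1  → [10, 10]
SUB     → [0]
PUSH 2  → [0, 2]
PUSH 0  → [0, 2, 0]
ROT     → [2, 0, 0]
GT      → [2, 0]
OVER    → [2, 0, 2]
MUL     → [2, 0]
GT      → [1]
DUP     → [1, 1]

2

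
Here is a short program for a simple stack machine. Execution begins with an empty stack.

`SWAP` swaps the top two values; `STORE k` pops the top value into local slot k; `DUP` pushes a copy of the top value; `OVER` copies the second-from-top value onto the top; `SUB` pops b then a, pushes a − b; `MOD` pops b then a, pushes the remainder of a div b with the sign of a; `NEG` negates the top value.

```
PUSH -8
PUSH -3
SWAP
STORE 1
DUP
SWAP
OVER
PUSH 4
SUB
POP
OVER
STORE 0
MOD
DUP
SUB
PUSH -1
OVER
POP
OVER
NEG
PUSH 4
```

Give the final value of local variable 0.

-3

PUSH -8 : -8
PUSH -3 : -8 -3
SWAP    : -3 -8
STORE 1 : -3
DUP     : -3 -3
SWAP    : -3 -3
OVER    : -3 -3 -3
PUSH 4  : -3 -3 -3 4
SUB     : -3 -3 -7
POP     : -3 -3
OVER    : -3 -3 -3
STORE 0 : -3 -3
MOD     : 0
DUP     : 0 0
SUB     : 0
PUSH -1 : 0 -1
OVER    : 0 -1 0
POP     : 0 -1
OVER    : 0 -1 0
NEG     : 0 -1 0
PUSH 4  : 0 -1 0 4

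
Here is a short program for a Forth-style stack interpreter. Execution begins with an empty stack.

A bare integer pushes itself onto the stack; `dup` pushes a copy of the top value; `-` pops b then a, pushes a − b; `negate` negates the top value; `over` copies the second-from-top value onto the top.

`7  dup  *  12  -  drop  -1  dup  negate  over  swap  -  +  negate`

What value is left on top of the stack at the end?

7      → [7]
dup    → [7, 7]
*      → [49]
12     → [49, 12]
-      → [37]
drop   → []
-1     → [-1]
dup    → [-1, -1]
negate → [-1, 1]
over   → [-1, 1, -1]
swap   → [-1, -1, 1]
-      → [-1, -2]
+      → [-3]
negate → [3]

3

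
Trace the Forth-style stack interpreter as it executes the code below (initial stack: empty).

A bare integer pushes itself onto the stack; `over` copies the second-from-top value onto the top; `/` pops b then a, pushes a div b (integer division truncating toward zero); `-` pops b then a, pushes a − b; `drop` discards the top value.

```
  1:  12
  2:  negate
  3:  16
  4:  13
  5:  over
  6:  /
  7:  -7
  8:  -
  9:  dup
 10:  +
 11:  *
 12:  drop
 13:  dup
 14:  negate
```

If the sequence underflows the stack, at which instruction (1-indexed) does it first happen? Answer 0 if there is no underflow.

0

12     : 12
negate : -12
16     : -12 16
13     : -12 16 13
over   : -12 16 13 16
/      : -12 16 0
-7     : -12 16 0 -7
-      : -12 16 7
dup    : -12 16 7 7
+      : -12 16 14
*      : -12 224
drop   : -12
dup    : -12 -12
negate : -12 12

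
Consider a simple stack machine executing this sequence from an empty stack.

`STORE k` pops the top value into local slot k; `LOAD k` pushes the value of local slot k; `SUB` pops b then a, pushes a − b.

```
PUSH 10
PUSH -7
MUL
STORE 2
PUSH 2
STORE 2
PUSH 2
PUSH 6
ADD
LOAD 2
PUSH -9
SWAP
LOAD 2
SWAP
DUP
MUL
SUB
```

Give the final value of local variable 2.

PUSH 10 → [10]
PUSH -7 → [10, -7]
MUL     → [-70]
STORE 2 → []
PUSH 2  → [2]
STORE 2 → []
PUSH 2  → [2]
PUSH 6  → [2, 6]
ADD     → [8]
LOAD 2  → [8, 2]
PUSH -9 → [8, 2, -9]
SWAP    → [8, -9, 2]
LOAD 2  → [8, -9, 2, 2]
SWAP    → [8, -9, 2, 2]
DUP     → [8, -9, 2, 2, 2]
MUL     → [8, -9, 2, 4]
SUB     → [8, -9, -2]

2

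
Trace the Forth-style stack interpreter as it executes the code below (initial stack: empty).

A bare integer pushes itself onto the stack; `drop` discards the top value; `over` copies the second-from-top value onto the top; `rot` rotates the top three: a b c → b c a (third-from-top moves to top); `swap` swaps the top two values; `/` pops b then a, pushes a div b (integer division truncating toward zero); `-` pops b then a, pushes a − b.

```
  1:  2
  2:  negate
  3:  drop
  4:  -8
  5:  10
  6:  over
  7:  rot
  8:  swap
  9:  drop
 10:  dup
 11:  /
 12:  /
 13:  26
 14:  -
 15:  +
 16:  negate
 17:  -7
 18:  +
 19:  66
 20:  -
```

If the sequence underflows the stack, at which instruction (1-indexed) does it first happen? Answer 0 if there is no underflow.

2      -> 2
negate -> -2
drop   -> (empty)
-8     -> -8
10     -> -8 10
over   -> -8 10 -8
rot    -> 10 -8 -8
swap   -> 10 -8 -8
drop   -> 10 -8
dup    -> 10 -8 -8
/      -> 10 1
/      -> 10
26     -> 10 26
-      -> -16
+  — needs 2 operands, stack has 1 → underflow

15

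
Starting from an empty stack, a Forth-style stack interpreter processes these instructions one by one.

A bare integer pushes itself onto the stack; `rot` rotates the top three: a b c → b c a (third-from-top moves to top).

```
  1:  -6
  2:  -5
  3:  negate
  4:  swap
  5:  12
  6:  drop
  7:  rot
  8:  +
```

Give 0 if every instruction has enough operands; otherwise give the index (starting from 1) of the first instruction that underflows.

7

-6     → [-6]
-5     → [-6, -5]
negate → [-6, 5]
swap   → [5, -6]
12     → [5, -6, 12]
drop   → [5, -6]
rot  — needs 3 operands, stack has 2 → underflow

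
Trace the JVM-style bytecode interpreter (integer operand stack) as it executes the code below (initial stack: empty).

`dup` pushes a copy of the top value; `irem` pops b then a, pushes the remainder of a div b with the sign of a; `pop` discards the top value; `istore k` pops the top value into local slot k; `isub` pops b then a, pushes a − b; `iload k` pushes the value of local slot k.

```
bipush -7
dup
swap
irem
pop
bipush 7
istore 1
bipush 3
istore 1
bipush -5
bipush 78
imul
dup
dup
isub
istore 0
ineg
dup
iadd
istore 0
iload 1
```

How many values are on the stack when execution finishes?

bipush -7 → [-7]
dup       → [-7, -7]
swap      → [-7, -7]
irem      → [0]
pop       → []
bipush 7  → [7]
istore 1  → []
bipush 3  → [3]
istore 1  → []
bipush -5 → [-5]
bipush 78 → [-5, 78]
imul      → [-390]
dup       → [-390, -390]
dup       → [-390, -390, -390]
isub      → [-390, 0]
istore 0  → [-390]
ineg      → [390]
dup       → [390, 390]
iadd      → [780]
istore 0  → []
iload 1   → [3]

1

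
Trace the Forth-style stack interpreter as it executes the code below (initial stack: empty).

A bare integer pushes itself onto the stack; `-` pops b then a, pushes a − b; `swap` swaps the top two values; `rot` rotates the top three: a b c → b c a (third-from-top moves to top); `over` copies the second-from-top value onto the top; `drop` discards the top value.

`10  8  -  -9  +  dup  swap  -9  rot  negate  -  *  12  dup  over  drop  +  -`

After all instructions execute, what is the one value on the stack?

10     : 10
8      : 10 8
-      : 2
-9     : 2 -9
+      : -7
dup    : -7 -7
swap   : -7 -7
-9     : -7 -7 -9
rot    : -7 -9 -7
negate : -7 -9 7
-      : -7 -16
*      : 112
12     : 112 12
dup    : 112 12 12
over   : 112 12 12 12
drop   : 112 12 12
+      : 112 24
-      : 88

88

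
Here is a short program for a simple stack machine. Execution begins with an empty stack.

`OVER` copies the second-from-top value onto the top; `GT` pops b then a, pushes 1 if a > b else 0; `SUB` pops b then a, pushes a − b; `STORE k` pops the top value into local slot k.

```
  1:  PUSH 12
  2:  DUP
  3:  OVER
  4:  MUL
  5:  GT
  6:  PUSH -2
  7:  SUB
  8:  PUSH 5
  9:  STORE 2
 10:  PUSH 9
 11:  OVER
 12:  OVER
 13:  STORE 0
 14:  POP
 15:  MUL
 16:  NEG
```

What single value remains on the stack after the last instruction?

-18

PUSH 12 : [12]
DUP     : [12, 12]
OVER    : [12, 12, 12]
MUL     : [12, 144]
GT      : [0]
PUSH -2 : [0, -2]
SUB     : [2]
PUSH 5  : [2, 5]
STORE 2 : [2]
PUSH 9  : [2, 9]
OVER    : [2, 9, 2]
OVER    : [2, 9, 2, 9]
STORE 0 : [2, 9, 2]
POP     : [2, 9]
MUL     : [18]
NEG     : [-18]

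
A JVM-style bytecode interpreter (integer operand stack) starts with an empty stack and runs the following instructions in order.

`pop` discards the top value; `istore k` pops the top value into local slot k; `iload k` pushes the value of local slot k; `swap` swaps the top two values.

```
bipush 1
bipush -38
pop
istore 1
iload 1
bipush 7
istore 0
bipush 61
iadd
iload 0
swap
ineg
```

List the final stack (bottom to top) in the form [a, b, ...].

[7, -62]

bipush 1   → [1]
bipush -38 → [1, -38]
pop        → [1]
istore 1   → []
iload 1    → [1]
bipush 7   → [1, 7]
istore 0   → [1]
bipush 61  → [1, 61]
iadd       → [62]
iload 0    → [62, 7]
swap       → [7, 62]
ineg       → [7, -62]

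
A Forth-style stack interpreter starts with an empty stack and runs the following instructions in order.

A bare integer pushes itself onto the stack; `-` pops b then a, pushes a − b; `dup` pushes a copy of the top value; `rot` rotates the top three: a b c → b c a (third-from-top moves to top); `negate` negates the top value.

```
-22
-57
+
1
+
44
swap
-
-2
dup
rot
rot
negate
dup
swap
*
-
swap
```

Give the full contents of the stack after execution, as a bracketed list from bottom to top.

[118, -2]

-22    → [-22]
-57    → [-22, -57]
+      → [-79]
1      → [-79, 1]
+      → [-78]
44     → [-78, 44]
swap   → [44, -78]
-      → [122]
-2     → [122, -2]
dup    → [122, -2, -2]
rot    → [-2, -2, 122]
rot    → [-2, 122, -2]
negate → [-2, 122, 2]
dup    → [-2, 122, 2, 2]
swap   → [-2, 122, 2, 2]
*      → [-2, 122, 4]
-      → [-2, 118]
swap   → [118, -2]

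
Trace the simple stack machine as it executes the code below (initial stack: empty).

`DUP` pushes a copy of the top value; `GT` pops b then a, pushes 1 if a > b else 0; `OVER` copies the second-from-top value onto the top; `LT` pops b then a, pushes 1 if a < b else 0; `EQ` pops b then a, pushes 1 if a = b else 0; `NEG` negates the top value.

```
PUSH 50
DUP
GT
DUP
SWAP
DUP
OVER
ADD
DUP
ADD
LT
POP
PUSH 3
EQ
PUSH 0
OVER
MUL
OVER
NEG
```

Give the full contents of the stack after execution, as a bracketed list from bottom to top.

PUSH 50 : 50
DUP     : 50 50
GT      : 0
DUP     : 0 0
SWAP    : 0 0
DUP     : 0 0 0
OVER    : 0 0 0 0
ADD     : 0 0 0
DUP     : 0 0 0 0
ADD     : 0 0 0
LT      : 0 0
POP     : 0
PUSH 3  : 0 3
EQ      : 0
PUSH 0  : 0 0
OVER    : 0 0 0
MUL     : 0 0
OVER    : 0 0 0
NEG     : 0 0 0

[0, 0, 0]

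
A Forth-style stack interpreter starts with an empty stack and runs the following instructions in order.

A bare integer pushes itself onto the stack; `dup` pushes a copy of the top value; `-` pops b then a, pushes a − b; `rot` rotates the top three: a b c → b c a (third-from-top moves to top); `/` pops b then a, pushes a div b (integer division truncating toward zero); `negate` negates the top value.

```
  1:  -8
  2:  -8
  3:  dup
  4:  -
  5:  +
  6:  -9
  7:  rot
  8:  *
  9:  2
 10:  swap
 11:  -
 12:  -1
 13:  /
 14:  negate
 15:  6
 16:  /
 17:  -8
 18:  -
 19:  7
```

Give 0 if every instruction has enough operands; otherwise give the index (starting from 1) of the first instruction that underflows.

7

-8  → -8
-8  → -8 -8
dup → -8 -8 -8
-   → -8 0
+   → -8
-9  → -8 -9
rot  — needs 3 operands, stack has 2 → underflow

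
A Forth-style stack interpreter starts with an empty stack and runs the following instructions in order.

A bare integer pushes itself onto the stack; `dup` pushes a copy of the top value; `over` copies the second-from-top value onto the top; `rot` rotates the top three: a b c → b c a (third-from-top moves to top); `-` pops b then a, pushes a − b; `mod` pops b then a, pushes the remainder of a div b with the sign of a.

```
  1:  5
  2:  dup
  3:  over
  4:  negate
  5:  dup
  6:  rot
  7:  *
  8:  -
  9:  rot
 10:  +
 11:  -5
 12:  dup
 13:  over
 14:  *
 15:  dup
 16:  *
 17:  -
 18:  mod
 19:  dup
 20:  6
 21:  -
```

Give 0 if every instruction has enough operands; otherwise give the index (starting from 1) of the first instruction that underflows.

5      → [5]
dup    → [5, 5]
over   → [5, 5, 5]
negate → [5, 5, -5]
dup    → [5, 5, -5, -5]
rot    → [5, -5, -5, 5]
*      → [5, -5, -25]
-      → [5, 20]
rot  — needs 3 operands, stack has 2 → underflow

9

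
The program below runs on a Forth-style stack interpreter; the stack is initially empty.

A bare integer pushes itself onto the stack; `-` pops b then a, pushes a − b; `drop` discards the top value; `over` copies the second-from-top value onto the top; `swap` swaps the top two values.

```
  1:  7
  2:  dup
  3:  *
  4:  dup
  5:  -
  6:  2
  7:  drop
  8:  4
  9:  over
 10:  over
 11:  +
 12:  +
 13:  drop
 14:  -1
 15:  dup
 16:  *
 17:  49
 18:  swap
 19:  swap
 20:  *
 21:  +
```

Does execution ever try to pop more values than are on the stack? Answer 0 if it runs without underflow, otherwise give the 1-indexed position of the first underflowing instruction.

0

7     [7]
dup   [7, 7]
*     [49]
dup   [49, 49]
-     [0]
2     [0, 2]
drop  [0]
4     [0, 4]
over  [0, 4, 0]
over  [0, 4, 0, 4]
+     [0, 4, 4]
+     [0, 8]
drop  [0]
-1    [0, -1]
dup   [0, -1, -1]
*     [0, 1]
49    [0, 1, 49]
swap  [0, 49, 1]
swap  [0, 1, 49]
*     [0, 49]
+     [49]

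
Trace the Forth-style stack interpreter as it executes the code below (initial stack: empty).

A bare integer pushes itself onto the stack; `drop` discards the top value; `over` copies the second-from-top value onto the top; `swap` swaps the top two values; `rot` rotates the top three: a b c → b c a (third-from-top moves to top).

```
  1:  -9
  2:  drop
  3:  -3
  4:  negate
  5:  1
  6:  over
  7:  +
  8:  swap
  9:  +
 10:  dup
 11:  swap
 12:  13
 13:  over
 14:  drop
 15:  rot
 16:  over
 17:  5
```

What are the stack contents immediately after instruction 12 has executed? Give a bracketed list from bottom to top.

-9     -> [-9]
drop   -> []
-3     -> [-3]
negate -> [3]
1      -> [3, 1]
over   -> [3, 1, 3]
+      -> [3, 4]
swap   -> [4, 3]
+      -> [7]
dup    -> [7, 7]
swap   -> [7, 7]
13     -> [7, 7, 13]

[7, 7, 13]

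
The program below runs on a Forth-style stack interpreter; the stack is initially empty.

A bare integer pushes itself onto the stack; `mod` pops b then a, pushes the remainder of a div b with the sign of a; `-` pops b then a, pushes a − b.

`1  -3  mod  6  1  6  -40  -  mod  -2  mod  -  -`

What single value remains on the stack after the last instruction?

-4

1    1
-3   1 -3
mod  1
6    1 6
1    1 6 1
6    1 6 1 6
-40  1 6 1 6 -40
-    1 6 1 46
mod  1 6 1
-2   1 6 1 -2
mod  1 6 1
-    1 5
-    -4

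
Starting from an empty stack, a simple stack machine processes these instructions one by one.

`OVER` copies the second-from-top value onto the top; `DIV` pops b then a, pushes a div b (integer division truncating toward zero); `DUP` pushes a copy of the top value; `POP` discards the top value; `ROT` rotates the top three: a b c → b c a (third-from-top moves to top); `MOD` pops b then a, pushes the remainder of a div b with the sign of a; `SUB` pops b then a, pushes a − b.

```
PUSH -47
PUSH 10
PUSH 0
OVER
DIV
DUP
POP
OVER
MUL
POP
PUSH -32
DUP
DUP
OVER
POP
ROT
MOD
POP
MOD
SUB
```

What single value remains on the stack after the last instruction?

-57

PUSH -47 : [-47]
PUSH 10  : [-47, 10]
PUSH 0   : [-47, 10, 0]
OVER     : [-47, 10, 0, 10]
DIV      : [-47, 10, 0]
DUP      : [-47, 10, 0, 0]
POP      : [-47, 10, 0]
OVER     : [-47, 10, 0, 10]
MUL      : [-47, 10, 0]
POP      : [-47, 10]
PUSH -32 : [-47, 10, -32]
DUP      : [-47, 10, -32, -32]
DUP      : [-47, 10, -32, -32, -32]
OVER     : [-47, 10, -32, -32, -32, -32]
POP      : [-47, 10, -32, -32, -32]
ROT      : [-47, 10, -32, -32, -32]
MOD      : [-47, 10, -32, 0]
POP      : [-47, 10, -32]
MOD      : [-47, 10]
SUB      : [-57]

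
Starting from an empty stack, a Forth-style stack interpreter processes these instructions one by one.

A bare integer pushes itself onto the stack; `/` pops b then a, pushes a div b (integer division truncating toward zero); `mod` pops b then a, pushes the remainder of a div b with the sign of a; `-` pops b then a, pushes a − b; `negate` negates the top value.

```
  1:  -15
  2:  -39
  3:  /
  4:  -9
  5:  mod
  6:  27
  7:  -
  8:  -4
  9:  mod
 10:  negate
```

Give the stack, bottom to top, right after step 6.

[0, 27]

-15  [-15]
-39  [-15, -39]
/    [0]
-9   [0, -9]
mod  [0]
27   [0, 27]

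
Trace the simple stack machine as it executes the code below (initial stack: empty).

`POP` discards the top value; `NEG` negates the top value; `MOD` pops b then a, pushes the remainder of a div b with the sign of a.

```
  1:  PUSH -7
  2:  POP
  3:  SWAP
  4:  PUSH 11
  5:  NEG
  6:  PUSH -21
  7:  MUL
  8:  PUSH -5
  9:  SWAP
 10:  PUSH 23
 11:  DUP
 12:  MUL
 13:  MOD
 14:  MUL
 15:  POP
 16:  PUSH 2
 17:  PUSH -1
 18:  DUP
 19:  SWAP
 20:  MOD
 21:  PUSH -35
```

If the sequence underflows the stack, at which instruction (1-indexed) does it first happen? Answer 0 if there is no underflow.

3

PUSH -7  -7
POP      (empty)
SWAP  — needs 2 operands, stack has 0 → underflow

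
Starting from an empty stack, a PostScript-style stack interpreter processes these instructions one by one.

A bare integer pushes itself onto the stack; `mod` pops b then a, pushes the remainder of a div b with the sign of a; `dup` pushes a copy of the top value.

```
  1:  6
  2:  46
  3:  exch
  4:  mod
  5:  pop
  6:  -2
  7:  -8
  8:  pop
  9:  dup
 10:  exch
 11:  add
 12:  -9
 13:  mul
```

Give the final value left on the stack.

36

6    → [6]
46   → [6, 46]
exch → [46, 6]
mod  → [4]
pop  → []
-2   → [-2]
-8   → [-2, -8]
pop  → [-2]
dup  → [-2, -2]
exch → [-2, -2]
add  → [-4]
-9   → [-4, -9]
mul  → [36]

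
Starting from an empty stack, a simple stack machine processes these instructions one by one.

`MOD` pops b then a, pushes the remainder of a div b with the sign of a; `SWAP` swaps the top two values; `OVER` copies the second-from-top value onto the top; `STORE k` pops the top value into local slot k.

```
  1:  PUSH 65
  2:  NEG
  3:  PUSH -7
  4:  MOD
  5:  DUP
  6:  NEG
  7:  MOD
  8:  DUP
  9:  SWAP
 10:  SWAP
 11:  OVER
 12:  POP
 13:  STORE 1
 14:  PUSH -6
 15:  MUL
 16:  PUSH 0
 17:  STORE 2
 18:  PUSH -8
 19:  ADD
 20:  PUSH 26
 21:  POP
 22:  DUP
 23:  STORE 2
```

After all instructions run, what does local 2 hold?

PUSH 65 -> 65
NEG     -> -65
PUSH -7 -> -65 -7
MOD     -> -2
DUP     -> -2 -2
NEG     -> -2 2
MOD     -> 0
DUP     -> 0 0
SWAP    -> 0 0
SWAP    -> 0 0
OVER    -> 0 0 0
POP     -> 0 0
STORE 1 -> 0
PUSH -6 -> 0 -6
MUL     -> 0
PUSH 0  -> 0 0
STORE 2 -> 0
PUSH -8 -> 0 -8
ADD     -> -8
PUSH 26 -> -8 26
POP     -> -8
DUP     -> -8 -8
STORE 2 -> -8

-8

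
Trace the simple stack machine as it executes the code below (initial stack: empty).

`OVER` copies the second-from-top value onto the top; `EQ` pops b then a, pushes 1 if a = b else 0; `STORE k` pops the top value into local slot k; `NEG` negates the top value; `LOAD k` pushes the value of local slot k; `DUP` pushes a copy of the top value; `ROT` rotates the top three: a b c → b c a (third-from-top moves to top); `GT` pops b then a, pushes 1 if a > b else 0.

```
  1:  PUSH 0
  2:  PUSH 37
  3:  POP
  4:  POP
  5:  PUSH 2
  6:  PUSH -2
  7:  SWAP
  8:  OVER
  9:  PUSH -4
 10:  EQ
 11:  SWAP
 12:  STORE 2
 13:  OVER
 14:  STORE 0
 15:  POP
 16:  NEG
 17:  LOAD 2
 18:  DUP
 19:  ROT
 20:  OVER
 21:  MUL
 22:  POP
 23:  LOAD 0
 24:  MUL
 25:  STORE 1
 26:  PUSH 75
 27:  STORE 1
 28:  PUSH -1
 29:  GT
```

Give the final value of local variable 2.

2

PUSH 0  -> 0
PUSH 37 -> 0 37
POP     -> 0
POP     -> (empty)
PUSH 2  -> 2
PUSH -2 -> 2 -2
SWAP    -> -2 2
OVER    -> -2 2 -2
PUSH -4 -> -2 2 -2 -4
EQ      -> -2 2 0
SWAP    -> -2 0 2
STORE 2 -> -2 0
OVER    -> -2 0 -2
STORE 0 -> -2 0
POP     -> -2
NEG     -> 2
LOAD 2  -> 2 2
DUP     -> 2 2 2
ROT     -> 2 2 2
OVER    -> 2 2 2 2
MUL     -> 2 2 4
POP     -> 2 2
LOAD 0  -> 2 2 -2
MUL     -> 2 -4
STORE 1 -> 2
PUSH 75 -> 2 75
STORE 1 -> 2
PUSH -1 -> 2 -1
GT      -> 1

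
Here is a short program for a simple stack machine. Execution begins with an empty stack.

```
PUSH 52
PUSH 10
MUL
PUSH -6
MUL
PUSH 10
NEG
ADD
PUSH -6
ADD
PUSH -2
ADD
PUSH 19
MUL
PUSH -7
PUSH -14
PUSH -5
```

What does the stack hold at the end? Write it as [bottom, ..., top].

PUSH 52  : 52
PUSH 10  : 52 10
MUL      : 520
PUSH -6  : 520 -6
MUL      : -3120
PUSH 10  : -3120 10
NEG      : -3120 -10
ADD      : -3130
PUSH -6  : -3130 -6
ADD      : -3136
PUSH -2  : -3136 -2
ADD      : -3138
PUSH 19  : -3138 19
MUL      : -59622
PUSH -7  : -59622 -7
PUSH -14 : -59622 -7 -14
PUSH -5  : -59622 -7 -14 -5

[-59622, -7, -14, -5]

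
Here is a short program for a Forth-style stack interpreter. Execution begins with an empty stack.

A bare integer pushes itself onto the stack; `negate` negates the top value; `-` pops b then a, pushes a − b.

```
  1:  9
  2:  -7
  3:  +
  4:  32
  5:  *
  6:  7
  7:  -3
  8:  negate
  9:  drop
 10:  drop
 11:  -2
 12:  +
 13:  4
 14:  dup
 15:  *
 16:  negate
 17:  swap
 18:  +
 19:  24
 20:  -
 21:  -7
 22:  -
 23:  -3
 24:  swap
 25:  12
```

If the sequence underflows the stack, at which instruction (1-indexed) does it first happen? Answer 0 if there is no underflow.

0

9       9
-7      9 -7
+       2
32      2 32
*       64
7       64 7
-3      64 7 -3
negate  64 7 3
drop    64 7
drop    64
-2      64 -2
+       62
4       62 4
dup     62 4 4
*       62 16
negate  62 -16
swap    -16 62
+       46
24      46 24
-       22
-7      22 -7
-       29
-3      29 -3
swap    -3 29
12      -3 29 12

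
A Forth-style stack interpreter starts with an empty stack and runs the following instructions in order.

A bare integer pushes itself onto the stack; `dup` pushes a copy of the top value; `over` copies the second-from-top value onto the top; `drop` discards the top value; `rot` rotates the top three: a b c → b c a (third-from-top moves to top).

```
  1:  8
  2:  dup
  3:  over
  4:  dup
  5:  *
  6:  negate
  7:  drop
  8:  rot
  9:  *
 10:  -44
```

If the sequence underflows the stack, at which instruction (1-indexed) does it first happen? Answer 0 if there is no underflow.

8

8      : [8]
dup    : [8, 8]
over   : [8, 8, 8]
dup    : [8, 8, 8, 8]
*      : [8, 8, 64]
negate : [8, 8, -64]
drop   : [8, 8]
rot  — needs 3 operands, stack has 2 → underflow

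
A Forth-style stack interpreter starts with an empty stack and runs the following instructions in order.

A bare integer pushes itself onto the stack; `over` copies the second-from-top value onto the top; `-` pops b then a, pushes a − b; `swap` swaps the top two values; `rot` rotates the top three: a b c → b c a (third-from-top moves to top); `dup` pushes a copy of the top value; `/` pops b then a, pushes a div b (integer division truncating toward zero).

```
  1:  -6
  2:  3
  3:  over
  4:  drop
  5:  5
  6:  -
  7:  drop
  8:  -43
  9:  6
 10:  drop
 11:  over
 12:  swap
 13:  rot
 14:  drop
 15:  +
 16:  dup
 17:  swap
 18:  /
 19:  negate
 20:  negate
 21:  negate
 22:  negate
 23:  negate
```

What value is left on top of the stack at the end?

-1

-6     -> [-6]
3      -> [-6, 3]
over   -> [-6, 3, -6]
drop   -> [-6, 3]
5      -> [-6, 3, 5]
-      -> [-6, -2]
drop   -> [-6]
-43    -> [-6, -43]
6      -> [-6, -43, 6]
drop   -> [-6, -43]
over   -> [-6, -43, -6]
swap   -> [-6, -6, -43]
rot    -> [-6, -43, -6]
drop   -> [-6, -43]
+      -> [-49]
dup    -> [-49, -49]
swap   -> [-49, -49]
/      -> [1]
negate -> [-1]
negate -> [1]
negate -> [-1]
negate -> [1]
negate -> [-1]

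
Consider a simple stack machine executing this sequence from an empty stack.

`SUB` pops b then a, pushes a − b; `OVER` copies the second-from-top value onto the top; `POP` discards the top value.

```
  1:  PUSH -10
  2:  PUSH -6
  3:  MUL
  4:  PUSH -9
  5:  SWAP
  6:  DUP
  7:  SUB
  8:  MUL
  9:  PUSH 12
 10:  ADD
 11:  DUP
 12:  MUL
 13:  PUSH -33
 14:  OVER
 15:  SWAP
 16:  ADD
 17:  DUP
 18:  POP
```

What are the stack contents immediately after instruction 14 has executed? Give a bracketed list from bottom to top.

PUSH -10 -> [-10]
PUSH -6  -> [-10, -6]
MUL      -> [60]
PUSH -9  -> [60, -9]
SWAP     -> [-9, 60]
DUP      -> [-9, 60, 60]
SUB      -> [-9, 0]
MUL      -> [0]
PUSH 12  -> [0, 12]
ADD      -> [12]
DUP      -> [12, 12]
MUL      -> [144]
PUSH -33 -> [144, -33]
OVER     -> [144, -33, 144]

[144, -33, 144]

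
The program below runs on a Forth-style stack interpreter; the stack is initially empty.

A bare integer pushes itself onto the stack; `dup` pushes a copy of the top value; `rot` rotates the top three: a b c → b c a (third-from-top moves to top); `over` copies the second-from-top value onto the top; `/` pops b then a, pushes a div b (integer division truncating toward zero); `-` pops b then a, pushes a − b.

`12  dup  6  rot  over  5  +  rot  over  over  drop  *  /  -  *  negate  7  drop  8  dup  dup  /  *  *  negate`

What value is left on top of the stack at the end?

12     : 12
dup    : 12 12
6      : 12 12 6
rot    : 12 6 12
over   : 12 6 12 6
5      : 12 6 12 6 5
+      : 12 6 12 11
rot    : 12 12 11 6
over   : 12 12 11 6 11
over   : 12 12 11 6 11 6
drop   : 12 12 11 6 11
*      : 12 12 11 66
/      : 12 12 0
-      : 12 12
*      : 144
negate : -144
7      : -144 7
drop   : -144
8      : -144 8
dup    : -144 8 8
dup    : -144 8 8 8
/      : -144 8 1
*      : -144 8
*      : -1152
negate : 1152

1152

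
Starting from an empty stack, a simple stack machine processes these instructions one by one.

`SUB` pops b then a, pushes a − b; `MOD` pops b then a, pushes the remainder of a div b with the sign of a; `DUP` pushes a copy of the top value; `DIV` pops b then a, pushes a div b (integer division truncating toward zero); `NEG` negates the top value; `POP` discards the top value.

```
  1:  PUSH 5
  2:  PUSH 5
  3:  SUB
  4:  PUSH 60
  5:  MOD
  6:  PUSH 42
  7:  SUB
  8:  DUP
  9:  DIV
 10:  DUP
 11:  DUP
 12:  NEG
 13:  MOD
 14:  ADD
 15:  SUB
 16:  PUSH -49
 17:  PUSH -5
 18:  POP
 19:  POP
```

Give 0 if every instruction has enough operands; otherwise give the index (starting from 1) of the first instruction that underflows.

PUSH 5  → [5]
PUSH 5  → [5, 5]
SUB     → [0]
PUSH 60 → [0, 60]
MOD     → [0]
PUSH 42 → [0, 42]
SUB     → [-42]
DUP     → [-42, -42]
DIV     → [1]
DUP     → [1, 1]
DUP     → [1, 1, 1]
NEG     → [1, 1, -1]
MOD     → [1, 0]
ADD     → [1]
SUB  — needs 2 operands, stack has 1 → underflow

15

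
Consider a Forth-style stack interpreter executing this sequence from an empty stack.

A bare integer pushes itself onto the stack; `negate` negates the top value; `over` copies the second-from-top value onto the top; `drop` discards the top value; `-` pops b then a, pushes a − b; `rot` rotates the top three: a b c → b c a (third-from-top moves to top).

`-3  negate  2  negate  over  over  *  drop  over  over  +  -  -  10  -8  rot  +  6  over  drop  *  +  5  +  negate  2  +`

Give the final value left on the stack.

-1

-3     : [-3]
negate : [3]
2      : [3, 2]
negate : [3, -2]
over   : [3, -2, 3]
over   : [3, -2, 3, -2]
*      : [3, -2, -6]
drop   : [3, -2]
over   : [3, -2, 3]
over   : [3, -2, 3, -2]
+      : [3, -2, 1]
-      : [3, -3]
-      : [6]
10     : [6, 10]
-8     : [6, 10, -8]
rot    : [10, -8, 6]
+      : [10, -2]
6      : [10, -2, 6]
over   : [10, -2, 6, -2]
drop   : [10, -2, 6]
*      : [10, -12]
+      : [-2]
5      : [-2, 5]
+      : [3]
negate : [-3]
2      : [-3, 2]
+      : [-1]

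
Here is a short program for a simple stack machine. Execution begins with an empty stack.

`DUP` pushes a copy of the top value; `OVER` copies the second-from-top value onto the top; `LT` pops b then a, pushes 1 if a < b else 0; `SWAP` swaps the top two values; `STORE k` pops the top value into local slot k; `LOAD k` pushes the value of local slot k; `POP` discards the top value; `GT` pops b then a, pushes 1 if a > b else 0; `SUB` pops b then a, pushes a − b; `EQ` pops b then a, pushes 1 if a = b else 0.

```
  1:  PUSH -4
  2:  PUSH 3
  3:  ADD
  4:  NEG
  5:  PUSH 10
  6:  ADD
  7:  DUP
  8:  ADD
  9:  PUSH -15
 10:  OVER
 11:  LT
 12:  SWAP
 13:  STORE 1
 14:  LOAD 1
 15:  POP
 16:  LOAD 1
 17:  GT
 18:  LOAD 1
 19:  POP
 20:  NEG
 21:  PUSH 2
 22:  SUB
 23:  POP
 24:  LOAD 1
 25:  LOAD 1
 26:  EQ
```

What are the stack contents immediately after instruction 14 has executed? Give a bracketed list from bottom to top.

PUSH -4  -> [-4]
PUSH 3   -> [-4, 3]
ADD      -> [-1]
NEG      -> [1]
PUSH 10  -> [1, 10]
ADD      -> [11]
DUP      -> [11, 11]
ADD      -> [22]
PUSH -15 -> [22, -15]
OVER     -> [22, -15, 22]
LT       -> [22, 1]
SWAP     -> [1, 22]
STORE 1  -> [1]
LOAD 1   -> [1, 22]

[1, 22]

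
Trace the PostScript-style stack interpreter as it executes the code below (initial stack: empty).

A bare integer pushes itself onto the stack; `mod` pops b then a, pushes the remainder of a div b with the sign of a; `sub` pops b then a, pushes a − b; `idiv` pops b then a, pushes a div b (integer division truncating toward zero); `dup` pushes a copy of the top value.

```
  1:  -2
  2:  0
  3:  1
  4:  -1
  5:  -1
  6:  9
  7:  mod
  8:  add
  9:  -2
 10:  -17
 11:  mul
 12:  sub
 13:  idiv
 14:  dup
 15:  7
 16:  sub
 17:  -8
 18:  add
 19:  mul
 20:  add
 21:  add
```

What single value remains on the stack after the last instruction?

-2

-2   → -2
0    → -2 0
1    → -2 0 1
-1   → -2 0 1 -1
-1   → -2 0 1 -1 -1
9    → -2 0 1 -1 -1 9
mod  → -2 0 1 -1 -1
add  → -2 0 1 -2
-2   → -2 0 1 -2 -2
-17  → -2 0 1 -2 -2 -17
mul  → -2 0 1 -2 34
sub  → -2 0 1 -36
idiv → -2 0 0
dup  → -2 0 0 0
7    → -2 0 0 0 7
sub  → -2 0 0 -7
-8   → -2 0 0 -7 -8
add  → -2 0 0 -15
mul  → -2 0 0
add  → -2 0
add  → -2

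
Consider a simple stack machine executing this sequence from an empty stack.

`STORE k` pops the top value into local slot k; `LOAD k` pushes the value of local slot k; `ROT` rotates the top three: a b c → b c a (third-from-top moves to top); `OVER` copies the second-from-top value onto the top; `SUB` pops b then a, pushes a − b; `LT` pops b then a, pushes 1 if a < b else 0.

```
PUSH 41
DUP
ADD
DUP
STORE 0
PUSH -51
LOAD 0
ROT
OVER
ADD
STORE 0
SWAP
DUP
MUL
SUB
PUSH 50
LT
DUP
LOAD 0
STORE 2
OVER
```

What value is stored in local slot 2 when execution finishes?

PUSH 41  → [41]
DUP      → [41, 41]
ADD      → [82]
DUP      → [82, 82]
STORE 0  → [82]
PUSH -51 → [82, -51]
LOAD 0   → [82, -51, 82]
ROT      → [-51, 82, 82]
OVER     → [-51, 82, 82, 82]
ADD      → [-51, 82, 164]
STORE 0  → [-51, 82]
SWAP     → [82, -51]
DUP      → [82, -51, -51]
MUL      → [82, 2601]
SUB      → [-2519]
PUSH 50  → [-2519, 50]
LT       → [1]
DUP      → [1, 1]
LOAD 0   → [1, 1, 164]
STORE 2  → [1, 1]
OVER     → [1, 1, 1]

164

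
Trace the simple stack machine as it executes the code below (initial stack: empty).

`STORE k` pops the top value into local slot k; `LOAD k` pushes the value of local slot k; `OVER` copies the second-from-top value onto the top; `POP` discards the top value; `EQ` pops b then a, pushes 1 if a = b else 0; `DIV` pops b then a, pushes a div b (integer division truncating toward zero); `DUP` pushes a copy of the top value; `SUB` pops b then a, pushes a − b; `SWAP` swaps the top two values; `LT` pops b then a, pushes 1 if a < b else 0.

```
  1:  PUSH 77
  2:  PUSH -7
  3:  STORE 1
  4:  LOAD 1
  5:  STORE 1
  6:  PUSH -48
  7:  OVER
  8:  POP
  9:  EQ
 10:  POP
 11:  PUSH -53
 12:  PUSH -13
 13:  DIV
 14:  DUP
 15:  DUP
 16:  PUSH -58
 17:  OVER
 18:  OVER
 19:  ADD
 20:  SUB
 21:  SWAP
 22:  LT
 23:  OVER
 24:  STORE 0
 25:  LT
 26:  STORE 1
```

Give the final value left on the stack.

4

PUSH 77  : 77
PUSH -7  : 77 -7
STORE 1  : 77
LOAD 1   : 77 -7
STORE 1  : 77
PUSH -48 : 77 -48
OVER     : 77 -48 77
POP      : 77 -48
EQ       : 0
POP      : (empty)
PUSH -53 : -53
PUSH -13 : -53 -13
DIV      : 4
DUP      : 4 4
DUP      : 4 4 4
PUSH -58 : 4 4 4 -58
OVER     : 4 4 4 -58 4
OVER     : 4 4 4 -58 4 -58
ADD      : 4 4 4 -58 -54
SUB      : 4 4 4 -4
SWAP     : 4 4 -4 4
LT       : 4 4 1
OVER     : 4 4 1 4
STORE 0  : 4 4 1
LT       : 4 0
STORE 1  : 4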